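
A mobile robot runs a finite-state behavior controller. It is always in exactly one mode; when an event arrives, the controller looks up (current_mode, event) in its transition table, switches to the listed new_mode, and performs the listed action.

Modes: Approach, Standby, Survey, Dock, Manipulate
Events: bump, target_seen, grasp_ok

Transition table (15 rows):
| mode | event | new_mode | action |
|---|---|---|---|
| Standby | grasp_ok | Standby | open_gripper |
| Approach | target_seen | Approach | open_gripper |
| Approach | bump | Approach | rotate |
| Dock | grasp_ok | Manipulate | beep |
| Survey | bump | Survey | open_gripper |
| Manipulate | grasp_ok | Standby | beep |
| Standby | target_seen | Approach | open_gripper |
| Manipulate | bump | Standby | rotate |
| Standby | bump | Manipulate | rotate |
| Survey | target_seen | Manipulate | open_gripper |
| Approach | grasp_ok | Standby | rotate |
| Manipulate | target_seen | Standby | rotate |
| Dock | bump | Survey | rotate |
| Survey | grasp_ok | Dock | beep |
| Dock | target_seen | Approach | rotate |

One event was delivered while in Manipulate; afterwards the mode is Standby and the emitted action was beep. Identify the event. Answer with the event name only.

try bump: (Manipulate, bump) → (Standby, rotate)
try target_seen: (Manipulate, target_seen) → (Standby, rotate)
try grasp_ok: (Manipulate, grasp_ok) → (Standby, beep)  ← matches

grasp_ok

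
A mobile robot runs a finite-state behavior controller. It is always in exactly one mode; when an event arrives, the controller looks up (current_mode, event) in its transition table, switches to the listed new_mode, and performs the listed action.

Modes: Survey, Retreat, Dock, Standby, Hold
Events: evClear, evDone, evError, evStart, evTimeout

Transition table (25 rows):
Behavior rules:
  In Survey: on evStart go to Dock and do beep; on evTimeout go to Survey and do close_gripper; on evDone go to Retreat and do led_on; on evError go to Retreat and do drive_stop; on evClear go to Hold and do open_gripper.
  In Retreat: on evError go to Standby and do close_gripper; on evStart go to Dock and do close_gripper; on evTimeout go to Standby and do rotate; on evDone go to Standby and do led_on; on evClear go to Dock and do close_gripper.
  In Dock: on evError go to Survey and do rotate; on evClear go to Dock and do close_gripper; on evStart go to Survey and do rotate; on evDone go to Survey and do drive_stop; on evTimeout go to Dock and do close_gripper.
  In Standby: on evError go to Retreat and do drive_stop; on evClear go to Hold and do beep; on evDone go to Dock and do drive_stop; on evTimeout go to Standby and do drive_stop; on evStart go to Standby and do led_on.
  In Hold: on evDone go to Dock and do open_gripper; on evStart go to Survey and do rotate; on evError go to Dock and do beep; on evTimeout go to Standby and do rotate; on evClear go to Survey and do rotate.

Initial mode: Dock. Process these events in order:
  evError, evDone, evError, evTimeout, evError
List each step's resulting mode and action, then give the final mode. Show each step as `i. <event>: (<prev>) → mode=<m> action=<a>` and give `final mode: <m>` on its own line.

final mode: Retreat

1. evError: (Dock) → mode=Survey action=rotate
2. evDone: (Survey) → mode=Retreat action=led_on
3. evError: (Retreat) → mode=Standby action=close_gripper
4. evTimeout: (Standby) → mode=Standby action=drive_stop
5. evError: (Standby) → mode=Retreat action=drive_stop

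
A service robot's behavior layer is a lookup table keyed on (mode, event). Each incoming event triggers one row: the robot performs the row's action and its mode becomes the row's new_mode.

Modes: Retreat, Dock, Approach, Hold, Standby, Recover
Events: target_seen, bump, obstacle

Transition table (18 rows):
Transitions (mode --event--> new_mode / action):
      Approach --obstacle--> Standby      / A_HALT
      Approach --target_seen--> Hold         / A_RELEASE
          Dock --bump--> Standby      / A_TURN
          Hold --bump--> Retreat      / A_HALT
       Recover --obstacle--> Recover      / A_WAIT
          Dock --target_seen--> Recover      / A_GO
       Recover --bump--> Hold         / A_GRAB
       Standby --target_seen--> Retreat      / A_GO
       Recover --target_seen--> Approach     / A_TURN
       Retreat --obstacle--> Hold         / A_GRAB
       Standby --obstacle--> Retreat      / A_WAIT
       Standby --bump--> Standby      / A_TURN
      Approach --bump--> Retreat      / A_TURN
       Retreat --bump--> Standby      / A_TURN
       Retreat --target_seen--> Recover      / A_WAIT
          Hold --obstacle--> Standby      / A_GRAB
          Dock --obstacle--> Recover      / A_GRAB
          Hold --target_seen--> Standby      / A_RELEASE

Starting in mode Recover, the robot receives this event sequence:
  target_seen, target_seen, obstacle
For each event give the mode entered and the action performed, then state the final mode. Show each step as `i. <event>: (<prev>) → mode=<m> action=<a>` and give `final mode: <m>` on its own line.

final mode: Standby

1. target_seen: (Recover) → mode=Approach action=A_TURN
2. target_seen: (Approach) → mode=Hold action=A_RELEASE
3. obstacle: (Hold) → mode=Standby action=A_GRAB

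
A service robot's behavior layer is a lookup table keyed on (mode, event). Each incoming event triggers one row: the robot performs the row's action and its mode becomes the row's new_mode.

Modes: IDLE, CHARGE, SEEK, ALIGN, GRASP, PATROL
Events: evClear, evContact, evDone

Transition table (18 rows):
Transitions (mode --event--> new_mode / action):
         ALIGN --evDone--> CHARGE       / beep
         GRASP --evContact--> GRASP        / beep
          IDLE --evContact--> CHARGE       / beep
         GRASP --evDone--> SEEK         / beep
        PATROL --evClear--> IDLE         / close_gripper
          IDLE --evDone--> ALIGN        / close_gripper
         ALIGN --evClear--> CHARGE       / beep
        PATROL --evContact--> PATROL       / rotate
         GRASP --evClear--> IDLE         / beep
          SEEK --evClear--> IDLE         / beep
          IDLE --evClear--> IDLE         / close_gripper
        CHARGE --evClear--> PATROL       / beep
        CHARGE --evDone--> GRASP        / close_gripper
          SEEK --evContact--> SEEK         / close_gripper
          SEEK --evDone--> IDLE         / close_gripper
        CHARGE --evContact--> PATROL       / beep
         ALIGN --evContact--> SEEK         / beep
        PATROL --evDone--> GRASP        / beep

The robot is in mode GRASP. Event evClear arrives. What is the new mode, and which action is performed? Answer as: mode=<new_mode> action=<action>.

mode=IDLE action=beep

current mode = GRASP; filter table to that mode:
  (GRASP, evContact) → (GRASP, beep)
  (GRASP, evDone) → (SEEK, beep)
  (GRASP, evClear) → (IDLE, beep)  ← event matches
event = evClear selects (IDLE, beep)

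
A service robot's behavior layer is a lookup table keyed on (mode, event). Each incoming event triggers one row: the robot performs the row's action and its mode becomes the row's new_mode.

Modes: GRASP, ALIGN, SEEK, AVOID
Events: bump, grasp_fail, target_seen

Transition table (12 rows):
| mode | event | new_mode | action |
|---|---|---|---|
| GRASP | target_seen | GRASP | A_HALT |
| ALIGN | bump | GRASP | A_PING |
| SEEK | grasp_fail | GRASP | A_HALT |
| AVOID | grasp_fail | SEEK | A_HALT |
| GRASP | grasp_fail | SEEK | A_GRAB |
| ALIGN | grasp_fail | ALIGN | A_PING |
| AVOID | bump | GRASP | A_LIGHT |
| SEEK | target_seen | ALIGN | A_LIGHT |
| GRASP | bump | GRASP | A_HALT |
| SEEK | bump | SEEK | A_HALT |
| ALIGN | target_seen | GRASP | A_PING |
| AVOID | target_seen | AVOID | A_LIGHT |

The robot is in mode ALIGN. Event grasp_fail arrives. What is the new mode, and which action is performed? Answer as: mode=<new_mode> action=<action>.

current mode = ALIGN; filter table to that mode:
  (ALIGN, bump) → (GRASP, A_PING)
  (ALIGN, grasp_fail) → (ALIGN, A_PING)  ← event matches
  (ALIGN, target_seen) → (GRASP, A_PING)
event = grasp_fail selects (ALIGN, A_PING)

mode=ALIGN action=A_PING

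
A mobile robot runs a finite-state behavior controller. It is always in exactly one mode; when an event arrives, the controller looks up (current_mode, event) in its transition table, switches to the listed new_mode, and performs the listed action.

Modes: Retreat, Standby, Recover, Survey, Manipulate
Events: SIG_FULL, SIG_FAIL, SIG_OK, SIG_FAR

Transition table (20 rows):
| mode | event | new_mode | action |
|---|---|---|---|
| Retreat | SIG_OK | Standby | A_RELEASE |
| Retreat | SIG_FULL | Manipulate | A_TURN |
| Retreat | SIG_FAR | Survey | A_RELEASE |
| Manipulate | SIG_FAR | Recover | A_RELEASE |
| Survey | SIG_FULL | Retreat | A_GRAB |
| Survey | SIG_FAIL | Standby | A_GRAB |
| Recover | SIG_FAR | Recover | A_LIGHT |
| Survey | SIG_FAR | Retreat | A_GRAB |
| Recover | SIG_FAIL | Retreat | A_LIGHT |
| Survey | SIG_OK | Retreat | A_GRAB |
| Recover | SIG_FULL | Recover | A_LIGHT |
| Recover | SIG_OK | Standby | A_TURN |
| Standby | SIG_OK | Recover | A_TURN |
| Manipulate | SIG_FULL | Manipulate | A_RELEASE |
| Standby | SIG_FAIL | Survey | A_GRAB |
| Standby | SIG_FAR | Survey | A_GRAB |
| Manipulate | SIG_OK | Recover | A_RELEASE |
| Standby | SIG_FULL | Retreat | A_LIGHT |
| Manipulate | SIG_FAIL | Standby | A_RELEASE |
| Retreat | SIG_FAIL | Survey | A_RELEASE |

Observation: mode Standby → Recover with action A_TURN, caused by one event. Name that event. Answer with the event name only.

SIG_OK

try SIG_FULL: (Standby, SIG_FULL) → (Retreat, A_LIGHT)
try SIG_FAIL: (Standby, SIG_FAIL) → (Survey, A_GRAB)
try SIG_OK: (Standby, SIG_OK) → (Recover, A_TURN)  ← matches
try SIG_FAR: (Standby, SIG_FAR) → (Survey, A_GRAB)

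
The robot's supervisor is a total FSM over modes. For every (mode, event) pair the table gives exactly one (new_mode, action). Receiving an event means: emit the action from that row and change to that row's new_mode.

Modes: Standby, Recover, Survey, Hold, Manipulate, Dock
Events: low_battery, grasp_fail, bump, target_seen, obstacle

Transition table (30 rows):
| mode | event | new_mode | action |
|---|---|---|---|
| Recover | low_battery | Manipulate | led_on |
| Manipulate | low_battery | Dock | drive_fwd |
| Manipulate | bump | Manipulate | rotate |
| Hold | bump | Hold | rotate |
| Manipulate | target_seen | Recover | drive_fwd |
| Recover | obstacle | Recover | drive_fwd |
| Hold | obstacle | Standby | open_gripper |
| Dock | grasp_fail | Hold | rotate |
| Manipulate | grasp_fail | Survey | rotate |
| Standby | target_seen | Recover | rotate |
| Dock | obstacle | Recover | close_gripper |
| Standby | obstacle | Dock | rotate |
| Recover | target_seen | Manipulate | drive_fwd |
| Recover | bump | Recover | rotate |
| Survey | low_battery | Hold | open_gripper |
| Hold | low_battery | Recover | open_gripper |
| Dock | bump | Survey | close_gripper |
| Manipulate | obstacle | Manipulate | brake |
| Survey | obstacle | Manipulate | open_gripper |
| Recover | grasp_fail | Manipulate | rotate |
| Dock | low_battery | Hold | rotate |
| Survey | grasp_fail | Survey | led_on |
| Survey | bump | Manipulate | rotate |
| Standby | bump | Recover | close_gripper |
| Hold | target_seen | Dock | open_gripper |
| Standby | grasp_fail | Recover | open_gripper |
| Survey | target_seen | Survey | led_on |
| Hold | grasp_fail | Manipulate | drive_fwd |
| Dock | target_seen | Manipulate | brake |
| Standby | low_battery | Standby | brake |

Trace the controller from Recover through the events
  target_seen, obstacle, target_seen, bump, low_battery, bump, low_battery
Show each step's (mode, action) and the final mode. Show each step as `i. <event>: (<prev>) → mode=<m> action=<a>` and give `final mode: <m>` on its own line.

final mode: Dock

1. target_seen: (Recover) → mode=Manipulate action=drive_fwd
2. obstacle: (Manipulate) → mode=Manipulate action=brake
3. target_seen: (Manipulate) → mode=Recover action=drive_fwd
4. bump: (Recover) → mode=Recover action=rotate
5. low_battery: (Recover) → mode=Manipulate action=led_on
6. bump: (Manipulate) → mode=Manipulate action=rotate
7. low_battery: (Manipulate) → mode=Dock action=drive_fwd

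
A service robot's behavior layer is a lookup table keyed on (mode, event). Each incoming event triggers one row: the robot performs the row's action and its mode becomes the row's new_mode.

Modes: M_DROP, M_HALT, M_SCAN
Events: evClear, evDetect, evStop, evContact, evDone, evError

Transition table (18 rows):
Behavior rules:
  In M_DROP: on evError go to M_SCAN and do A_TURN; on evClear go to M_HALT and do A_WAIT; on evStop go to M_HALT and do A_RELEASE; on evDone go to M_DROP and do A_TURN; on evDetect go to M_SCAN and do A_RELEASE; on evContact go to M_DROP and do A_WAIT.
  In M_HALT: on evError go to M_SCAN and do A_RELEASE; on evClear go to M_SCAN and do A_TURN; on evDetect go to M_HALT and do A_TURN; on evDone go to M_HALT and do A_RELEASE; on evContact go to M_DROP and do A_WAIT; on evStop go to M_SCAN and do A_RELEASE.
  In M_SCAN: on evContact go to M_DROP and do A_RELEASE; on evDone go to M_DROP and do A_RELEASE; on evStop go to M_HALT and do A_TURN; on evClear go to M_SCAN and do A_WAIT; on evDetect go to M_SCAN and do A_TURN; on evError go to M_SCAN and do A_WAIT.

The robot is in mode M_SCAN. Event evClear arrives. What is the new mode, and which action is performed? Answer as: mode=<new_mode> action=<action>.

current mode = M_SCAN; filter table to that mode:
  (M_SCAN, evContact) → (M_DROP, A_RELEASE)
  (M_SCAN, evDone) → (M_DROP, A_RELEASE)
  (M_SCAN, evStop) → (M_HALT, A_TURN)
  (M_SCAN, evClear) → (M_SCAN, A_WAIT)  ← event matches
  (M_SCAN, evDetect) → (M_SCAN, A_TURN)
  (M_SCAN, evError) → (M_SCAN, A_WAIT)
event = evClear selects (M_SCAN, A_WAIT)

mode=M_SCAN action=A_WAIT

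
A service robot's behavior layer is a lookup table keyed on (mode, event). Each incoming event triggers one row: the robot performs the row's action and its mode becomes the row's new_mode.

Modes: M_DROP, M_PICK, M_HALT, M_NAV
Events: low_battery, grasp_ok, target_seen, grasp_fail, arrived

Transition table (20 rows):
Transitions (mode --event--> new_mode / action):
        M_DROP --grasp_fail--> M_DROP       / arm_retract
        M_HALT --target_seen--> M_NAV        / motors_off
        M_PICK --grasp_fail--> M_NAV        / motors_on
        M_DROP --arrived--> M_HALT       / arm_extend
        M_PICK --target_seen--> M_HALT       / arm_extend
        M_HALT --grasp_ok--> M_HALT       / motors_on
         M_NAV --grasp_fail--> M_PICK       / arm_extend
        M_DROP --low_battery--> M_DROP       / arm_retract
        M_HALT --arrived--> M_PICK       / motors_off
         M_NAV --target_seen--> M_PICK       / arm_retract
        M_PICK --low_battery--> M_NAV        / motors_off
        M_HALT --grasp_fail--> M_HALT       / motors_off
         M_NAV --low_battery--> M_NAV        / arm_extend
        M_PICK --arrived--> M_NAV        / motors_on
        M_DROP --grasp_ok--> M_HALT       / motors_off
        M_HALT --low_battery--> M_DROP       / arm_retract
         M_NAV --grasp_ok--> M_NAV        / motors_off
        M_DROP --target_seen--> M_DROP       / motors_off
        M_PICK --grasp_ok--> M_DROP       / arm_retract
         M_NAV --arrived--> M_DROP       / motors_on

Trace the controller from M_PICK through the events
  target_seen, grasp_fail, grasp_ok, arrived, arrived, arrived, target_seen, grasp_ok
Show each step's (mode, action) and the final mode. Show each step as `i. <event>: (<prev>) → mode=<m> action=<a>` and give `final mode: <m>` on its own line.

final mode: M_HALT

1. target_seen: (M_PICK) → mode=M_HALT action=arm_extend
2. grasp_fail: (M_HALT) → mode=M_HALT action=motors_off
3. grasp_ok: (M_HALT) → mode=M_HALT action=motors_on
4. arrived: (M_HALT) → mode=M_PICK action=motors_off
5. arrived: (M_PICK) → mode=M_NAV action=motors_on
6. arrived: (M_NAV) → mode=M_DROP action=motors_on
7. target_seen: (M_DROP) → mode=M_DROP action=motors_off
8. grasp_ok: (M_DROP) → mode=M_HALT action=motors_off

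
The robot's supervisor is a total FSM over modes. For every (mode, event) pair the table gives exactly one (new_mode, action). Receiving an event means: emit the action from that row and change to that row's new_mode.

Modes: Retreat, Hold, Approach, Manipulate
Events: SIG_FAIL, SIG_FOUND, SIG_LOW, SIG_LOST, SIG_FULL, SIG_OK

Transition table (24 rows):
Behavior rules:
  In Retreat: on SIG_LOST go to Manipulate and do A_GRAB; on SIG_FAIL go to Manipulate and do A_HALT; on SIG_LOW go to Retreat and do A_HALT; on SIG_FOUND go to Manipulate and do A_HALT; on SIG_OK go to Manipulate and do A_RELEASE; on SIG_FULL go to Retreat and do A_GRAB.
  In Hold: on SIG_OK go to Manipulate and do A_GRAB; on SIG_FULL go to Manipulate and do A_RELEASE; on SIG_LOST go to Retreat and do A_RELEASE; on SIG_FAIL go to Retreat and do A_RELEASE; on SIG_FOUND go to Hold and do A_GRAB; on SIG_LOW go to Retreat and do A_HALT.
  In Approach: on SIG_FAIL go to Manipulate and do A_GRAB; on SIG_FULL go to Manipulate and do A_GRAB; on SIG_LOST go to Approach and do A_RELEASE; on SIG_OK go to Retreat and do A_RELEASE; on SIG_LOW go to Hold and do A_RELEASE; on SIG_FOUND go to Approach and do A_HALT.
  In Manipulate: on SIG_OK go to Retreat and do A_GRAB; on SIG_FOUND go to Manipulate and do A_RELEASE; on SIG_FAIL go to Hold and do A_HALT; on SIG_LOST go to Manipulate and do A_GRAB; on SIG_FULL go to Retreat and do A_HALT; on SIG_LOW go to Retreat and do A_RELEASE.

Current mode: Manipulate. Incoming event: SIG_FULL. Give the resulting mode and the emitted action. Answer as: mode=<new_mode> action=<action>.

mode=Retreat action=A_HALT

current mode = Manipulate; filter table to that mode:
  (Manipulate, SIG_OK) → (Retreat, A_GRAB)
  (Manipulate, SIG_FOUND) → (Manipulate, A_RELEASE)
  (Manipulate, SIG_FAIL) → (Hold, A_HALT)
  (Manipulate, SIG_LOST) → (Manipulate, A_GRAB)
  (Manipulate, SIG_FULL) → (Retreat, A_HALT)  ← event matches
  (Manipulate, SIG_LOW) → (Retreat, A_RELEASE)
event = SIG_FULL selects (Retreat, A_HALT)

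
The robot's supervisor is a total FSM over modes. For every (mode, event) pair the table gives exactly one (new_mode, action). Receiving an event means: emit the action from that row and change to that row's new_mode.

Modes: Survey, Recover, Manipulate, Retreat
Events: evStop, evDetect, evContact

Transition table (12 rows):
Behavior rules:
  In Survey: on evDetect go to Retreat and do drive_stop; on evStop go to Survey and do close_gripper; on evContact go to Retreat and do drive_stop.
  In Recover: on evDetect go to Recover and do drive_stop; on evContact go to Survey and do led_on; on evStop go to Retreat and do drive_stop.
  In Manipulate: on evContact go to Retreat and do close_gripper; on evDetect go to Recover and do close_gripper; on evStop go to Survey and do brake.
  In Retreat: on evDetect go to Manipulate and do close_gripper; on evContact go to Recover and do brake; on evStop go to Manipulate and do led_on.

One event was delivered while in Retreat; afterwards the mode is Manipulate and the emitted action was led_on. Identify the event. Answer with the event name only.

evStop

try evStop: (Retreat, evStop) → (Manipulate, led_on)  ← matches
try evDetect: (Retreat, evDetect) → (Manipulate, close_gripper)
try evContact: (Retreat, evContact) → (Recover, brake)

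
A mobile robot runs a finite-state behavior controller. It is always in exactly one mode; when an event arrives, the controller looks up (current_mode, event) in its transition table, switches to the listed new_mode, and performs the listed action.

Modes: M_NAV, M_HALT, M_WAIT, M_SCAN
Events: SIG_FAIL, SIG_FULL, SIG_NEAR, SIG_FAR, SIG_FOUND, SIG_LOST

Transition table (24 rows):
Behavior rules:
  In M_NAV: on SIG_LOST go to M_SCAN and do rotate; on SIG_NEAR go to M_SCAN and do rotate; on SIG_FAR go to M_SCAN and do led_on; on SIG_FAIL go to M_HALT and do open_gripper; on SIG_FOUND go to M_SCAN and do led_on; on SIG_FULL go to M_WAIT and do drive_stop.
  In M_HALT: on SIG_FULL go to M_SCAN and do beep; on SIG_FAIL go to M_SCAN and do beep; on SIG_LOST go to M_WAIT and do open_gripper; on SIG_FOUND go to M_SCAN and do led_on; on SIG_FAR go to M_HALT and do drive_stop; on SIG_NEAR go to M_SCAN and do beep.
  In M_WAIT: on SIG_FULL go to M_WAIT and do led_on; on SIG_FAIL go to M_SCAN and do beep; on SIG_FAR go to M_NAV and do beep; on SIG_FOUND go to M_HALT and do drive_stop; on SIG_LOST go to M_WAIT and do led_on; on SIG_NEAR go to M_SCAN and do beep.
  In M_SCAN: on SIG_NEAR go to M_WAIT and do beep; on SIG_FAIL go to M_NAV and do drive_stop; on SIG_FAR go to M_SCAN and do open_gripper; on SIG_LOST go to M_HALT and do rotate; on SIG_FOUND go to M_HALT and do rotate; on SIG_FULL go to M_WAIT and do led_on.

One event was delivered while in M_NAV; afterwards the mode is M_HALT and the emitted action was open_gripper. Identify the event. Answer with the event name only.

SIG_FAIL

try SIG_FAIL: (M_NAV, SIG_FAIL) → (M_HALT, open_gripper)  ← matches
try SIG_FULL: (M_NAV, SIG_FULL) → (M_WAIT, drive_stop)
try SIG_NEAR: (M_NAV, SIG_NEAR) → (M_SCAN, rotate)
try SIG_FAR: (M_NAV, SIG_FAR) → (M_SCAN, led_on)
try SIG_FOUND: (M_NAV, SIG_FOUND) → (M_SCAN, led_on)
try SIG_LOST: (M_NAV, SIG_LOST) → (M_SCAN, rotate)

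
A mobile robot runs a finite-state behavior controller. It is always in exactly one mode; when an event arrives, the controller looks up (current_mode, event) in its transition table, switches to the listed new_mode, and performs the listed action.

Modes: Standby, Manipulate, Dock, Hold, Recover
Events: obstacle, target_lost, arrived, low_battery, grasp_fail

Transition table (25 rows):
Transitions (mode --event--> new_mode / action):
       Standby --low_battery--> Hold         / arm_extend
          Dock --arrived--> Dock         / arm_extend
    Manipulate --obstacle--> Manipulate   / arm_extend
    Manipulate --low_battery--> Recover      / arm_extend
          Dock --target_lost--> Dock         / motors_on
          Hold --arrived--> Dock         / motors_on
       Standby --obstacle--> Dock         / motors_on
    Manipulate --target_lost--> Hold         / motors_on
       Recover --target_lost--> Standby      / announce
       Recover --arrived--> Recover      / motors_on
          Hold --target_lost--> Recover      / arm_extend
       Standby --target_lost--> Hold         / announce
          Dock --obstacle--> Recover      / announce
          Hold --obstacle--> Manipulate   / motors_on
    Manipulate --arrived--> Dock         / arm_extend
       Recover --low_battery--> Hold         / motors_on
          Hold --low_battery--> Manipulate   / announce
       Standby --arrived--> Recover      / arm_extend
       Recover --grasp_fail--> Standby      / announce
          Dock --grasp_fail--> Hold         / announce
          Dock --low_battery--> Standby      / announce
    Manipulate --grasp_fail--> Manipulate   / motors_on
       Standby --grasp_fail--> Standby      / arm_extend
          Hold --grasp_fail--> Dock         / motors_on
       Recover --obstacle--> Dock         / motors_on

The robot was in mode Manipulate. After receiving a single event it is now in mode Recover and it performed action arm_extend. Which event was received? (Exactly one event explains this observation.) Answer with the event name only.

try obstacle: (Manipulate, obstacle) → (Manipulate, arm_extend)
try target_lost: (Manipulate, target_lost) → (Hold, motors_on)
try arrived: (Manipulate, arrived) → (Dock, arm_extend)
try low_battery: (Manipulate, low_battery) → (Recover, arm_extend)  ← matches
try grasp_fail: (Manipulate, grasp_fail) → (Manipulate, motors_on)

low_battery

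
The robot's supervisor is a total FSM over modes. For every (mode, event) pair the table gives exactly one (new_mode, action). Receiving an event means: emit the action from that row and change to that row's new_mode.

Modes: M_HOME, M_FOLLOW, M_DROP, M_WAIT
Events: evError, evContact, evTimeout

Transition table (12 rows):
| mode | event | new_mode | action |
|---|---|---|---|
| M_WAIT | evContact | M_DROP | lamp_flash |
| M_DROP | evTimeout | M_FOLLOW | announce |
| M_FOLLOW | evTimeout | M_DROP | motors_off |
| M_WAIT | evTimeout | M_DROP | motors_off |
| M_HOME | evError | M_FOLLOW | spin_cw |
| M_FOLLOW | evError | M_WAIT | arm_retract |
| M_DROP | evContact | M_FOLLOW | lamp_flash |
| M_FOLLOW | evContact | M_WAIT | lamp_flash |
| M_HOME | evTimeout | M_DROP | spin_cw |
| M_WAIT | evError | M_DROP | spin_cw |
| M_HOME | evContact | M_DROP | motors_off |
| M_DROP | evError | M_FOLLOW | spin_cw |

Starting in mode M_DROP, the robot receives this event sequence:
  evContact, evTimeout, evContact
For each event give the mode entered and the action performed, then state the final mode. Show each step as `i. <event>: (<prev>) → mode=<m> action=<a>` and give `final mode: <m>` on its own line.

final mode: M_FOLLOW

1. evContact: (M_DROP) → mode=M_FOLLOW action=lamp_flash
2. evTimeout: (M_FOLLOW) → mode=M_DROP action=motors_off
3. evContact: (M_DROP) → mode=M_FOLLOW action=lamp_flash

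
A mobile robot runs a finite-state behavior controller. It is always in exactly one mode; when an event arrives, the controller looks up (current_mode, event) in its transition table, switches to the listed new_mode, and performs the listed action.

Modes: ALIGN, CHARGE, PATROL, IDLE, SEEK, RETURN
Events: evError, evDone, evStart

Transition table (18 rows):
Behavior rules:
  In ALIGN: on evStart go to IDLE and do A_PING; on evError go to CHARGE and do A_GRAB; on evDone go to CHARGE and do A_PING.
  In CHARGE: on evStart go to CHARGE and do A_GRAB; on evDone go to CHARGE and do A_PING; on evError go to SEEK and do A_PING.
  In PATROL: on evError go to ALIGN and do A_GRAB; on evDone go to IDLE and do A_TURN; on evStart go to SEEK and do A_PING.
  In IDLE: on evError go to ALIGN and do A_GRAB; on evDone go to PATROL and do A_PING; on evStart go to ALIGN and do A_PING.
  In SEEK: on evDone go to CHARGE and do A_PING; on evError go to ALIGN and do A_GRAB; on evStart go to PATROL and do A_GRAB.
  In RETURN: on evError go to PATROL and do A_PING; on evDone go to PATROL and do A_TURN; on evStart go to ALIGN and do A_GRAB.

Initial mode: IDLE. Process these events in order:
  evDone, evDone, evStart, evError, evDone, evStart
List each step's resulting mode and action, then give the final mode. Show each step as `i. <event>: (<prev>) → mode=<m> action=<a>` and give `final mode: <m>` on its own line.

1. evDone: (IDLE) → mode=PATROL action=A_PING
2. evDone: (PATROL) → mode=IDLE action=A_TURN
3. evStart: (IDLE) → mode=ALIGN action=A_PING
4. evError: (ALIGN) → mode=CHARGE action=A_GRAB
5. evDone: (CHARGE) → mode=CHARGE action=A_PING
6. evStart: (CHARGE) → mode=CHARGE action=A_GRAB

final mode: CHARGE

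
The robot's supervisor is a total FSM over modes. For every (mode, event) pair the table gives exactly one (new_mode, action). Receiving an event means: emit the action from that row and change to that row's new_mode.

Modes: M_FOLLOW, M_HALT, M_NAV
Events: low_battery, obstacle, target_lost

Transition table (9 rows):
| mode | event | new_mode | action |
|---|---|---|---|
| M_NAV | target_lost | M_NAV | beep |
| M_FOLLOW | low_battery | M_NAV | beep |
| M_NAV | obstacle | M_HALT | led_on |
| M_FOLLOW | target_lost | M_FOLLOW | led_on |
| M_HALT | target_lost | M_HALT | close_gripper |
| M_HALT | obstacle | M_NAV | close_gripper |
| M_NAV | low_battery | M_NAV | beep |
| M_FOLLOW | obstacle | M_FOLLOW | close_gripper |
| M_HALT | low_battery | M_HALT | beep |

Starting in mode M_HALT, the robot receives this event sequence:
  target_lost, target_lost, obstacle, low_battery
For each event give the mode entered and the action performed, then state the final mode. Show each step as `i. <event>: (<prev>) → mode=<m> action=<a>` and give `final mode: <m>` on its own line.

1. target_lost: (M_HALT) → mode=M_HALT action=close_gripper
2. target_lost: (M_HALT) → mode=M_HALT action=close_gripper
3. obstacle: (M_HALT) → mode=M_NAV action=close_gripper
4. low_battery: (M_NAV) → mode=M_NAV action=beep

final mode: M_NAV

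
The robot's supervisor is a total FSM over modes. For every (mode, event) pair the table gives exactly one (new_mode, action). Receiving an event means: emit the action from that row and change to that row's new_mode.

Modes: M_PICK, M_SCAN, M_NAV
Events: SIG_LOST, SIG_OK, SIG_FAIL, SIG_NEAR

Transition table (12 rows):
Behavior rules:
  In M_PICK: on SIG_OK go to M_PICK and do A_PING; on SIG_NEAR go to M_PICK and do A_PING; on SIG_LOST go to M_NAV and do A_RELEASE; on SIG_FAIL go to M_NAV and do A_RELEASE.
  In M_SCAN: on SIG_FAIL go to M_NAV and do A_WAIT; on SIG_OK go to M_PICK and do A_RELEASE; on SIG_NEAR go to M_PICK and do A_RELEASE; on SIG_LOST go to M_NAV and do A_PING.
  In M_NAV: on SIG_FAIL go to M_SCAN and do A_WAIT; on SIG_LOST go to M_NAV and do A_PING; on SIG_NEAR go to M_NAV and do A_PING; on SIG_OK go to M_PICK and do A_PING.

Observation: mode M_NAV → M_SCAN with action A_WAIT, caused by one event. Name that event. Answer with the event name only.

try SIG_LOST: (M_NAV, SIG_LOST) → (M_NAV, A_PING)
try SIG_OK: (M_NAV, SIG_OK) → (M_PICK, A_PING)
try SIG_FAIL: (M_NAV, SIG_FAIL) → (M_SCAN, A_WAIT)  ← matches
try SIG_NEAR: (M_NAV, SIG_NEAR) → (M_NAV, A_PING)

SIG_FAIL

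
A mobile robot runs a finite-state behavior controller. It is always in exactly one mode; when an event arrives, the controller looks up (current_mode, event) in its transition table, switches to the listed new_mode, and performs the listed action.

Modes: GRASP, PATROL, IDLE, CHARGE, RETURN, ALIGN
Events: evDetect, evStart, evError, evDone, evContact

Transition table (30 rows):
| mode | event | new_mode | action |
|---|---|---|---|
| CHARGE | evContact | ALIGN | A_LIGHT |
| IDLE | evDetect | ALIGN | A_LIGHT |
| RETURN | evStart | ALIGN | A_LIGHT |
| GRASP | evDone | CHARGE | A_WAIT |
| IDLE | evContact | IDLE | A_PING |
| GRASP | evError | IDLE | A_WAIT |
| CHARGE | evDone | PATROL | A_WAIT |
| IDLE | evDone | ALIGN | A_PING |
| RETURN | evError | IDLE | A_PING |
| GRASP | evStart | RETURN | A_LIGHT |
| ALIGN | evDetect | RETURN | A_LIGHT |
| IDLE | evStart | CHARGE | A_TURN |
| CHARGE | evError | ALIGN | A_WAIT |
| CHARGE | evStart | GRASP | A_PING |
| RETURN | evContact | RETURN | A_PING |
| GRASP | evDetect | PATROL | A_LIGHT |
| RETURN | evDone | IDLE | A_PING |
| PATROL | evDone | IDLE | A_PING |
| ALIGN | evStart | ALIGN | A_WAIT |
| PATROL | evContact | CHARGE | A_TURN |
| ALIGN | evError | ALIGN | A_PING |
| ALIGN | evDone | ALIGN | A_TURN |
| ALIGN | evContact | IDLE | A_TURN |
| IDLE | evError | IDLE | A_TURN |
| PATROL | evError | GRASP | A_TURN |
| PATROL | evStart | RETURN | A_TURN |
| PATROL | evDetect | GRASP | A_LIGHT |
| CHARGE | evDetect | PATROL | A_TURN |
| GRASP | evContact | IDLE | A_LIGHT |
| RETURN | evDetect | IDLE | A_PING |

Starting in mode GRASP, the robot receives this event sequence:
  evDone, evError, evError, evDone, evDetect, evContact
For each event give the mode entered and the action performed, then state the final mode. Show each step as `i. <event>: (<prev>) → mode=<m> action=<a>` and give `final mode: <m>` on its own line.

1. evDone: (GRASP) → mode=CHARGE action=A_WAIT
2. evError: (CHARGE) → mode=ALIGN action=A_WAIT
3. evError: (ALIGN) → mode=ALIGN action=A_PING
4. evDone: (ALIGN) → mode=ALIGN action=A_TURN
5. evDetect: (ALIGN) → mode=RETURN action=A_LIGHT
6. evContact: (RETURN) → mode=RETURN action=A_PING

final mode: RETURN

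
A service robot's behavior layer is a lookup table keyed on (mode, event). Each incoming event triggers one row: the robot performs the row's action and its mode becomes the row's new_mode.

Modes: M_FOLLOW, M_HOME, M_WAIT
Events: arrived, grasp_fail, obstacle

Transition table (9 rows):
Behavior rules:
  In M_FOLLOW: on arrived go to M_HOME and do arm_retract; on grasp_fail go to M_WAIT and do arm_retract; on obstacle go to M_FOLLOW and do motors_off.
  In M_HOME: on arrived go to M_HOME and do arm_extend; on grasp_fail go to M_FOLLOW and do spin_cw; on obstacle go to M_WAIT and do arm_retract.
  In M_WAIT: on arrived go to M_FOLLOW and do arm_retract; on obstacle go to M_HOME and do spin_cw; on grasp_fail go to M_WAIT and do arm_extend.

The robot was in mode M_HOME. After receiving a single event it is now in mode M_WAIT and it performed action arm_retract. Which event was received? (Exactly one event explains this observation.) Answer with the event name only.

try arrived: (M_HOME, arrived) → (M_HOME, arm_extend)
try grasp_fail: (M_HOME, grasp_fail) → (M_FOLLOW, spin_cw)
try obstacle: (M_HOME, obstacle) → (M_WAIT, arm_retract)  ← matches

obstacle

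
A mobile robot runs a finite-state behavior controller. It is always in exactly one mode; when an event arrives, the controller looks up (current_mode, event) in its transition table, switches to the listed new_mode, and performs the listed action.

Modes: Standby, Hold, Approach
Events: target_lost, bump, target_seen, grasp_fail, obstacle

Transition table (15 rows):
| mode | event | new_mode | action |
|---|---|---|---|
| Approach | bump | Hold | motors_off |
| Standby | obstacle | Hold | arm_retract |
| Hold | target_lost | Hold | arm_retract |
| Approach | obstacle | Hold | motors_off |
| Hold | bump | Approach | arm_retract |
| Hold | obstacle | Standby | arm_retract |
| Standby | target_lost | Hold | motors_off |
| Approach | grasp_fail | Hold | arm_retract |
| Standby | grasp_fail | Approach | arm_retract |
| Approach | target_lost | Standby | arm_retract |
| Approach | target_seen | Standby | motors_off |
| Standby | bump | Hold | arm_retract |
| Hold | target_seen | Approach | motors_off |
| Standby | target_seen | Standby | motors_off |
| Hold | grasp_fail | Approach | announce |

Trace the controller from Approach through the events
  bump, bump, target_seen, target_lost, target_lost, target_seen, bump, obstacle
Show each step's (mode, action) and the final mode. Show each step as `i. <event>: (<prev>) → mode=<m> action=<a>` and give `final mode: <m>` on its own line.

1. bump: (Approach) → mode=Hold action=motors_off
2. bump: (Hold) → mode=Approach action=arm_retract
3. target_seen: (Approach) → mode=Standby action=motors_off
4. target_lost: (Standby) → mode=Hold action=motors_off
5. target_lost: (Hold) → mode=Hold action=arm_retract
6. target_seen: (Hold) → mode=Approach action=motors_off
7. bump: (Approach) → mode=Hold action=motors_off
8. obstacle: (Hold) → mode=Standby action=arm_retract

final mode: Standby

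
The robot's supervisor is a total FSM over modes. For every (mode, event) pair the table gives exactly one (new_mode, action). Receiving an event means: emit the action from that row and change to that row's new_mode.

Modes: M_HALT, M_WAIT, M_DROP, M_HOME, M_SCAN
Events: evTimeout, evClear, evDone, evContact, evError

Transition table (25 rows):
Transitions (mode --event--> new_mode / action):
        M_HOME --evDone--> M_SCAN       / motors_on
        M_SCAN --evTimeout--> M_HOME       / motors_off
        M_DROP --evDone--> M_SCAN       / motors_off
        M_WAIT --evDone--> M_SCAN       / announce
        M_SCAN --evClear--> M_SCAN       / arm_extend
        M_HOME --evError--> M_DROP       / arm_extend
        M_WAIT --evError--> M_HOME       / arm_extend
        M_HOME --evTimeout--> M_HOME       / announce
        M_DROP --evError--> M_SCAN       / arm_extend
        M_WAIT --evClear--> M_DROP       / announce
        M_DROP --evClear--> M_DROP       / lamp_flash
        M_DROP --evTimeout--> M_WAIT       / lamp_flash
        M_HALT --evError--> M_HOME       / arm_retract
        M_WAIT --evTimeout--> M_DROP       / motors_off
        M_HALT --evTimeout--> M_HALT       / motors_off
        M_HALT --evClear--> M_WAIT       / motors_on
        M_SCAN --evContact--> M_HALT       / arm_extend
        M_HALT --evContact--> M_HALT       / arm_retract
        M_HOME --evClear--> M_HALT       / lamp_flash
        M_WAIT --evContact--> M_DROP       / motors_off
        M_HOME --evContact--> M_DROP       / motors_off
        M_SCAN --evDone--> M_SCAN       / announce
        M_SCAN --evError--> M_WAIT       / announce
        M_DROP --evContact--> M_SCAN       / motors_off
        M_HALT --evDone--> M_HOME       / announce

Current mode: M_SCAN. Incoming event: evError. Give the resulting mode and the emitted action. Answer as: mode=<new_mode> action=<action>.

current mode = M_SCAN; filter table to that mode:
  (M_SCAN, evTimeout) → (M_HOME, motors_off)
  (M_SCAN, evClear) → (M_SCAN, arm_extend)
  (M_SCAN, evContact) → (M_HALT, arm_extend)
  (M_SCAN, evDone) → (M_SCAN, announce)
  (M_SCAN, evError) → (M_WAIT, announce)  ← event matches
event = evError selects (M_WAIT, announce)

mode=M_WAIT action=announce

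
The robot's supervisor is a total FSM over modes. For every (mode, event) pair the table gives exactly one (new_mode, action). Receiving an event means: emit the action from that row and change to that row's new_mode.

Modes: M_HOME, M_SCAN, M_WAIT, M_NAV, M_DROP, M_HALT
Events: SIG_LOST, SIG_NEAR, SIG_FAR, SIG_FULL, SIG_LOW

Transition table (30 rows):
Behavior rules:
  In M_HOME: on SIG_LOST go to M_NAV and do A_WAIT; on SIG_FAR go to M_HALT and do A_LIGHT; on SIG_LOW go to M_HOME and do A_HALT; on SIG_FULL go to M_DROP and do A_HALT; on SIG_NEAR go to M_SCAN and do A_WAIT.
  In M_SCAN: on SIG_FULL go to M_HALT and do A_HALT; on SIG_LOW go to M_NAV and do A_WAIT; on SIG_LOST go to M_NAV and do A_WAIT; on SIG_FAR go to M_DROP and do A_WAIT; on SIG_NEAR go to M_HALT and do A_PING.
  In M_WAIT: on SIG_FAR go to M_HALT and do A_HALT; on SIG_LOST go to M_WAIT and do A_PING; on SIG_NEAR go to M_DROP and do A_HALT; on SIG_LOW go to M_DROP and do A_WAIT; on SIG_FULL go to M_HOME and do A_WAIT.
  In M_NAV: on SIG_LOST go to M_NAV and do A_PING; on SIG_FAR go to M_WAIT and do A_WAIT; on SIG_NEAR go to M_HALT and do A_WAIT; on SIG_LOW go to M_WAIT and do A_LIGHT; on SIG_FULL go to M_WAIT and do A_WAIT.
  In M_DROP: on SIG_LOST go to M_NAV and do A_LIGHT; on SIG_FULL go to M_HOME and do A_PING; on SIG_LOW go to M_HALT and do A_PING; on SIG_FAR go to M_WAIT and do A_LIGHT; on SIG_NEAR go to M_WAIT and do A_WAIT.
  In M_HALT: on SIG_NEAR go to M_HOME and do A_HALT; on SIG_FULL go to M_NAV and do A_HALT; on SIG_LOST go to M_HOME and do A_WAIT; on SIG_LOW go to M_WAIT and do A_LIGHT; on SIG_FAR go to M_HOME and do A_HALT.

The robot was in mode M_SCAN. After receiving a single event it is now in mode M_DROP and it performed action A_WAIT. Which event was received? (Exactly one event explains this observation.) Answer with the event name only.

SIG_FAR

try SIG_LOST: (M_SCAN, SIG_LOST) → (M_NAV, A_WAIT)
try SIG_NEAR: (M_SCAN, SIG_NEAR) → (M_HALT, A_PING)
try SIG_FAR: (M_SCAN, SIG_FAR) → (M_DROP, A_WAIT)  ← matches
try SIG_FULL: (M_SCAN, SIG_FULL) → (M_HALT, A_HALT)
try SIG_LOW: (M_SCAN, SIG_LOW) → (M_NAV, A_WAIT)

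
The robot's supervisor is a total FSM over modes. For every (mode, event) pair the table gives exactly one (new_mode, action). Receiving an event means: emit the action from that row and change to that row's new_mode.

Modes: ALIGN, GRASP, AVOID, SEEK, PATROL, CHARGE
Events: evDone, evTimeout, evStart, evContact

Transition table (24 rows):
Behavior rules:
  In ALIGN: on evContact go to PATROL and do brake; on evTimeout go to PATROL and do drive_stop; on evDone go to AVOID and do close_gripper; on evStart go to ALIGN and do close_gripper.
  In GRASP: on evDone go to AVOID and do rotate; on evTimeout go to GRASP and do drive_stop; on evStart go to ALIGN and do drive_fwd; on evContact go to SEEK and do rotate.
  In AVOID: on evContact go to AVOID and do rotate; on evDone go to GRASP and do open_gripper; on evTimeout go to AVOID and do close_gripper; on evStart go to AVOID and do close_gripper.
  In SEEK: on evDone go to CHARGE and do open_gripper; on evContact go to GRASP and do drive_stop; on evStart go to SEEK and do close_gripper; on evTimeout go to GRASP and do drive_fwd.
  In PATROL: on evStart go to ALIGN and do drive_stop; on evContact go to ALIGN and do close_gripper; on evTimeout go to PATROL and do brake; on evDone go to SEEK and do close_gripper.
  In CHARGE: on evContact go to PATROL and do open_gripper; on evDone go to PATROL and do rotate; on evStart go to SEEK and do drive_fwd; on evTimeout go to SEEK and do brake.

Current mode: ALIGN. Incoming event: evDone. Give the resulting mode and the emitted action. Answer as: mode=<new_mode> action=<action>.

current mode = ALIGN; filter table to that mode:
  (ALIGN, evContact) → (PATROL, brake)
  (ALIGN, evTimeout) → (PATROL, drive_stop)
  (ALIGN, evDone) → (AVOID, close_gripper)  ← event matches
  (ALIGN, evStart) → (ALIGN, close_gripper)
event = evDone selects (AVOID, close_gripper)

mode=AVOID action=close_gripper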